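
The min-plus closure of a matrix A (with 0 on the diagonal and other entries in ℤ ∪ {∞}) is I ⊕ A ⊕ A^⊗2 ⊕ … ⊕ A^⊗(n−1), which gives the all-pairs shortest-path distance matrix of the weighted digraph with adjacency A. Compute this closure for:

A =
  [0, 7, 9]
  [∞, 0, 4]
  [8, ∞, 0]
Closure =
  [0, 7, 9]
  [12, 0, 4]
  [8, 15, 0]

This is the Floyd-Warshall all-pairs shortest-path computation. For each intermediate vertex k = 0, 1, …, 2, update dist[i][j] ← min(dist[i][j], dist[i][k] + dist[k][j]). The final matrix gives, for each (i, j), the minimum total weight of any directed path from i to j (possibly empty when i = j).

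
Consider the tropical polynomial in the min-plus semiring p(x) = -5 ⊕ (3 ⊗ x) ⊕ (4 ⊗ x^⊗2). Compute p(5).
p(5) = -5

A tropical monomial a ⊗ x^⊗i evaluates to a + i · x. Evaluating each term at x = 5:
  Term 0 contributes -5 + 0 · 5 = -5
  Term 1 contributes 3 + 1 · 5 = 8
  Term 2 contributes 4 + 2 · 5 = 14
p(5) = ⊕ of these = min[-5, 8, 14] = -5.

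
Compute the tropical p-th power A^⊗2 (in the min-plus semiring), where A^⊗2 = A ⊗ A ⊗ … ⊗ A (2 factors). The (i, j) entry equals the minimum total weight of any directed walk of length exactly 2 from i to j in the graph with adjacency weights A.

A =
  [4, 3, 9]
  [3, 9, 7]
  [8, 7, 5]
A^⊗2 =
  [6, 7, 10]
  [7, 6, 12]
  [10, 11, 10]

Each entry (A^⊗2)_ij equals the minimum over all length-2 walks i = v_0 → v_1 → … → v_2 = j of Σ_t A[v_t][v_{t+1}]. For example, for (i, j) = (0, 2) we minimise over 3 possible intermediate vertex sequences; the minimum is 10, attained along the walk 0 → 1 → 2.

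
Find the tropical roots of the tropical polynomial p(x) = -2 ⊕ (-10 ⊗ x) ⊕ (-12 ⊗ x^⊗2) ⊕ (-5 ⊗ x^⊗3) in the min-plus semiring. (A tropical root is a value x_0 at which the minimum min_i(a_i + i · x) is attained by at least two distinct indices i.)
Roots: {-7, 2, 8}

Each tropical root is a break point of the lower envelope of the lines y = a_i + i · x (there are 4 lines, with slopes 0, 1, ..., 3). Only the lines that attain the minimum somewhere contribute to roots; other lines are dominated. Here the surviving (envelope) indices are i = 3, i = 2, i = 1, i = 0.
Intersections between consecutive envelope lines give the roots: for adjacent envelope indices i < j the intersection is x = (a_i − a_j) / (j − i). Reading off the sorted break points: {-7, 2, 8}.
Verification: at each break x_0, at least two indices attain the minimum of min_i(a_i + i · x_0).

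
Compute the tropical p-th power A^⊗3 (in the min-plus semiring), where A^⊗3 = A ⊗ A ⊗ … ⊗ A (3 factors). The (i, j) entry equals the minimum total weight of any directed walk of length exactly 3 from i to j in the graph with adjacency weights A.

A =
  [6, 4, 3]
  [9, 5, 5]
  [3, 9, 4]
A^⊗3 =
  [10, 10, 9]
  [12, 12, 11]
  [9, 11, 10]

Each entry (A^⊗3)_ij equals the minimum over all length-3 walks i = v_0 → v_1 → … → v_3 = j of Σ_t A[v_t][v_{t+1}]. For example, for (i, j) = (0, 2) we minimise over 9 possible intermediate vertex sequences; the minimum is 9, attained along the walk 0 → 2 → 0 → 2.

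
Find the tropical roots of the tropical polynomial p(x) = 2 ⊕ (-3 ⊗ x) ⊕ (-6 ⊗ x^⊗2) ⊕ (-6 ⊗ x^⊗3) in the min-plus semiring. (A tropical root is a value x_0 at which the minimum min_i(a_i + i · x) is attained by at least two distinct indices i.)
Roots: {0, 3, 5}

Each tropical root is a break point of the lower envelope of the lines y = a_i + i · x (there are 4 lines, with slopes 0, 1, ..., 3). Only the lines that attain the minimum somewhere contribute to roots; other lines are dominated. Here the surviving (envelope) indices are i = 3, i = 2, i = 1, i = 0.
Intersections between consecutive envelope lines give the roots: for adjacent envelope indices i < j the intersection is x = (a_i − a_j) / (j − i). Reading off the sorted break points: {0, 3, 5}.
Verification: at each break x_0, at least two indices attain the minimum of min_i(a_i + i · x_0).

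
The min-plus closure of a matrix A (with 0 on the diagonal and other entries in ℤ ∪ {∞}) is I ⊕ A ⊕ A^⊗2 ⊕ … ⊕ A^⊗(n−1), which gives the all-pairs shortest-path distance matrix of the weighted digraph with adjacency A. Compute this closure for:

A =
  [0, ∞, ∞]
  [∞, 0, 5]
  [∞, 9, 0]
Closure =
  [0, ∞, ∞]
  [∞, 0, 5]
  [∞, 9, 0]

This is the Floyd-Warshall all-pairs shortest-path computation. For each intermediate vertex k = 0, 1, …, 2, update dist[i][j] ← min(dist[i][j], dist[i][k] + dist[k][j]). The final matrix gives, for each (i, j), the minimum total weight of any directed path from i to j (possibly empty when i = j).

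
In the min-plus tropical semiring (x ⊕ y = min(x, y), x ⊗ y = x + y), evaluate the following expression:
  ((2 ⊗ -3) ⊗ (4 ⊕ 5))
((2 ⊗ -3) ⊗ (4 ⊕ 5)) = 3

Expand innermost to outermost. Recall ⊕ takes the minimum of its arguments and ⊗ takes their sum. Working out the expression ((2 ⊗ -3) ⊗ (4 ⊕ 5)) gives 3.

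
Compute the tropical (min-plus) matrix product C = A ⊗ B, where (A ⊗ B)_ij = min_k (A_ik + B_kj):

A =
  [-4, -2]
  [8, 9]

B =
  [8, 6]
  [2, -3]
A ⊗ B =
  [0, -5]
  [11, 6]

Apply the min-plus product entry-by-entry:
  C[0][0] = min over k of (A[0][0] + B[0][0] = -4 + 8 = 4, A[0][1] + B[1][0] = -2 + 2 = 0) = 0 (attained at k = 1)
  C[0][1] = min over k of (A[0][0] + B[0][1] = -4 + 6 = 2, A[0][1] + B[1][1] = -2 + -3 = -5) = -5 (attained at k = 1)
  C[1][0] = min over k of (A[1][0] + B[0][0] = 8 + 8 = 16, A[1][1] + B[1][0] = 9 + 2 = 11) = 11 (attained at k = 1)
  C[1][1] = min over k of (A[1][0] + B[0][1] = 8 + 6 = 14, A[1][1] + B[1][1] = 9 + -3 = 6) = 6 (attained at k = 1)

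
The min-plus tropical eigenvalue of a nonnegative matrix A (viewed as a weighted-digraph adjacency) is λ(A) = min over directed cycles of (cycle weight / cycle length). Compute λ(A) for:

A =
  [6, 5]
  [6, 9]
λ(A) = 11/2

Enumerate directed cycles and compute their means (weight / length). Sample:
  cycle 0 → 0: weight = 6, length = 1, mean = 6/1 ≈ 6.000
  cycle 1 → 1: weight = 9, length = 1, mean = 9/1 ≈ 9.000
  cycle 0 → 1 → 0: weight = 11, length = 2, mean = 11/2 ≈ 5.500
  cycle 1 → 0 → 1: weight = 11, length = 2, mean = 11/2 ≈ 5.500
Minimum mean = 5.500, attained e.g. along the cycle 0 → 1 → 0 with weight 11 and length 2. So λ(A) = 11/2 = 11/2.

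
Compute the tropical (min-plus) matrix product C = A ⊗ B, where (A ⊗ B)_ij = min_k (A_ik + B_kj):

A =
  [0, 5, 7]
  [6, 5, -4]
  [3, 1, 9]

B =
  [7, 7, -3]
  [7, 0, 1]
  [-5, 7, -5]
A ⊗ B =
  [2, 5, -3]
  [-9, 3, -9]
  [4, 1, 0]

Apply the min-plus product entry-by-entry:
  C[0][0] = min over k of (A[0][0] + B[0][0] = 0 + 7 = 7, A[0][1] + B[1][0] = 5 + 7 = 12, A[0][2] + B[2][0] = 7 + -5 = 2) = 2 (attained at k = 2)
  C[0][1] = min over k of (A[0][0] + B[0][1] = 0 + 7 = 7, A[0][1] + B[1][1] = 5 + 0 = 5, A[0][2] + B[2][1] = 7 + 7 = 14) = 5 (attained at k = 1)
  C[0][2] = min over k of (A[0][0] + B[0][2] = 0 + -3 = -3, A[0][1] + B[1][2] = 5 + 1 = 6, A[0][2] + B[2][2] = 7 + -5 = 2) = -3 (attained at k = 0)
  C[1][0] = min over k of (A[1][0] + B[0][0] = 6 + 7 = 13, A[1][1] + B[1][0] = 5 + 7 = 12, A[1][2] + B[2][0] = -4 + -5 = -9) = -9 (attained at k = 2)
  C[1][1] = min over k of (A[1][0] + B[0][1] = 6 + 7 = 13, A[1][1] + B[1][1] = 5 + 0 = 5, A[1][2] + B[2][1] = -4 + 7 = 3) = 3 (attained at k = 2)
  C[1][2] = min over k of (A[1][0] + B[0][2] = 6 + -3 = 3, A[1][1] + B[1][2] = 5 + 1 = 6, A[1][2] + B[2][2] = -4 + -5 = -9) = -9 (attained at k = 2)
  C[2][0] = min over k of (A[2][0] + B[0][0] = 3 + 7 = 10, A[2][1] + B[1][0] = 1 + 7 = 8, A[2][2] + B[2][0] = 9 + -5 = 4) = 4 (attained at k = 2)
  C[2][1] = min over k of (A[2][0] + B[0][1] = 3 + 7 = 10, A[2][1] + B[1][1] = 1 + 0 = 1, A[2][2] + B[2][1] = 9 + 7 = 16) = 1 (attained at k = 1)
  C[2][2] = min over k of (A[2][0] + B[0][2] = 3 + -3 = 0, A[2][1] + B[1][2] = 1 + 1 = 2, A[2][2] + B[2][2] = 9 + -5 = 4) = 0 (attained at k = 0)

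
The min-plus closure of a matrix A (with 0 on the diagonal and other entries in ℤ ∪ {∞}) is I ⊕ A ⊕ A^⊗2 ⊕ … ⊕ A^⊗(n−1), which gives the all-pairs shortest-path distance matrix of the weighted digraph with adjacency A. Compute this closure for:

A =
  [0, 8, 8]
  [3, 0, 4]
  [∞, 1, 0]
Closure =
  [0, 8, 8]
  [3, 0, 4]
  [4, 1, 0]

This is the Floyd-Warshall all-pairs shortest-path computation. For each intermediate vertex k = 0, 1, …, 2, update dist[i][j] ← min(dist[i][j], dist[i][k] + dist[k][j]). The final matrix gives, for each (i, j), the minimum total weight of any directed path from i to j (possibly empty when i = j).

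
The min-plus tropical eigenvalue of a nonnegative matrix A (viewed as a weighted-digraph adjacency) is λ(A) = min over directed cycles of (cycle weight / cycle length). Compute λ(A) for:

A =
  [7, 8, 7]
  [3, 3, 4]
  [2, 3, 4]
λ(A) = 3

Enumerate directed cycles and compute their means (weight / length). Sample:
  cycle 0 → 0: weight = 7, length = 1, mean = 7/1 ≈ 7.000
  cycle 1 → 1: weight = 3, length = 1, mean = 3/1 ≈ 3.000
  cycle 2 → 2: weight = 4, length = 1, mean = 4/1 ≈ 4.000
  cycle 0 → 1 → 0: weight = 11, length = 2, mean = 11/2 ≈ 5.500
  cycle 0 → 2 → 0: weight = 9, length = 2, mean = 9/2 ≈ 4.500
  cycle 1 → 0 → 1: weight = 11, length = 2, mean = 11/2 ≈ 5.500
Minimum mean = 3.000, attained e.g. along the cycle 1 → 1 with weight 3 and length 1. So λ(A) = 3/1 = 3.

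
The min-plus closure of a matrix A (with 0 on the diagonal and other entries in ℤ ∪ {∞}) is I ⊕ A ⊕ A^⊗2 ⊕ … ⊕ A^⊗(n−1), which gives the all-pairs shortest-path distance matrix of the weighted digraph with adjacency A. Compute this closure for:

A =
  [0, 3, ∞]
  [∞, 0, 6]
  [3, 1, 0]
Closure =
  [0, 3, 9]
  [9, 0, 6]
  [3, 1, 0]

This is the Floyd-Warshall all-pairs shortest-path computation. For each intermediate vertex k = 0, 1, …, 2, update dist[i][j] ← min(dist[i][j], dist[i][k] + dist[k][j]). The final matrix gives, for each (i, j), the minimum total weight of any directed path from i to j (possibly empty when i = j).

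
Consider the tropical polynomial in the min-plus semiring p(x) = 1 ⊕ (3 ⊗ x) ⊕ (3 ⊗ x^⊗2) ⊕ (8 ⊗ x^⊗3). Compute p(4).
p(4) = 1

A tropical monomial a ⊗ x^⊗i evaluates to a + i · x. Evaluating each term at x = 4:
  Term 0 contributes 1 + 0 · 4 = 1
  Term 1 contributes 3 + 1 · 4 = 7
  Term 2 contributes 3 + 2 · 4 = 11
  Term 3 contributes 8 + 3 · 4 = 20
p(4) = ⊕ of these = min[1, 7, 11, 20] = 1.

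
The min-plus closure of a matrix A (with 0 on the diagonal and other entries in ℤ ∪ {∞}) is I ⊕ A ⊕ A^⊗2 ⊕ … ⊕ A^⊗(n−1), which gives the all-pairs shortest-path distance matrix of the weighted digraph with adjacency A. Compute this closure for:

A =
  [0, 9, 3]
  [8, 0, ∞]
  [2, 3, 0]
Closure =
  [0, 6, 3]
  [8, 0, 11]
  [2, 3, 0]

This is the Floyd-Warshall all-pairs shortest-path computation. For each intermediate vertex k = 0, 1, …, 2, update dist[i][j] ← min(dist[i][j], dist[i][k] + dist[k][j]). The final matrix gives, for each (i, j), the minimum total weight of any directed path from i to j (possibly empty when i = j).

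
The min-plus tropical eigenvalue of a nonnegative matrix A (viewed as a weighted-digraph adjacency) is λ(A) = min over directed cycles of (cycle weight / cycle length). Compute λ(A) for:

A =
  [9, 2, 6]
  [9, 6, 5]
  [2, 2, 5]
λ(A) = 3

Enumerate directed cycles and compute their means (weight / length). Sample:
  cycle 0 → 0: weight = 9, length = 1, mean = 9/1 ≈ 9.000
  cycle 1 → 1: weight = 6, length = 1, mean = 6/1 ≈ 6.000
  cycle 2 → 2: weight = 5, length = 1, mean = 5/1 ≈ 5.000
  cycle 0 → 1 → 0: weight = 11, length = 2, mean = 11/2 ≈ 5.500
  cycle 0 → 2 → 0: weight = 8, length = 2, mean = 8/2 ≈ 4.000
  cycle 1 → 0 → 1: weight = 11, length = 2, mean = 11/2 ≈ 5.500
Minimum mean = 3.000, attained e.g. along the cycle 0 → 1 → 2 → 0 with weight 9 and length 3. So λ(A) = 9/3 = 3.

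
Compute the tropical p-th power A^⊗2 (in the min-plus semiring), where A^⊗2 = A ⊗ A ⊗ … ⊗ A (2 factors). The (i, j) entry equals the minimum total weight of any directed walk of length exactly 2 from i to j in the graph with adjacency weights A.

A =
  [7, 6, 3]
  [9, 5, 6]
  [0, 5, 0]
A^⊗2 =
  [3, 8, 3]
  [6, 10, 6]
  [0, 5, 0]

Each entry (A^⊗2)_ij equals the minimum over all length-2 walks i = v_0 → v_1 → … → v_2 = j of Σ_t A[v_t][v_{t+1}]. For example, for (i, j) = (0, 2) we minimise over 3 possible intermediate vertex sequences; the minimum is 3, attained along the walk 0 → 2 → 2.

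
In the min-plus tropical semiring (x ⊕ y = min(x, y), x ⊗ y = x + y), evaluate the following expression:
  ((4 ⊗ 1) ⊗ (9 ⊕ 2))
((4 ⊗ 1) ⊗ (9 ⊕ 2)) = 7

Expand innermost to outermost. Recall ⊕ takes the minimum of its arguments and ⊗ takes their sum. Working out the expression ((4 ⊗ 1) ⊗ (9 ⊕ 2)) gives 7.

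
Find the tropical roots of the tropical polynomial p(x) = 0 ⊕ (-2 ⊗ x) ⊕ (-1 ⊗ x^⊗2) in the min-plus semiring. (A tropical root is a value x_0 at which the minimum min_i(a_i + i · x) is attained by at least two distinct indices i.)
Roots: {-1, 2}

Each tropical root is a break point of the lower envelope of the lines y = a_i + i · x (there are 3 lines, with slopes 0, 1, ..., 2). Only the lines that attain the minimum somewhere contribute to roots; other lines are dominated. Here the surviving (envelope) indices are i = 2, i = 1, i = 0.
Intersections between consecutive envelope lines give the roots: for adjacent envelope indices i < j the intersection is x = (a_i − a_j) / (j − i). Reading off the sorted break points: {-1, 2}.
Verification: at each break x_0, at least two indices attain the minimum of min_i(a_i + i · x_0).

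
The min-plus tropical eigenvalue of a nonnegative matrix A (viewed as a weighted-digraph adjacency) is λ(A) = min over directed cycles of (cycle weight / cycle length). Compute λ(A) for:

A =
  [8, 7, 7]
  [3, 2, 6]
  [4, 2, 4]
λ(A) = 2

Enumerate directed cycles and compute their means (weight / length). Sample:
  cycle 0 → 0: weight = 8, length = 1, mean = 8/1 ≈ 8.000
  cycle 1 → 1: weight = 2, length = 1, mean = 2/1 ≈ 2.000
  cycle 2 → 2: weight = 4, length = 1, mean = 4/1 ≈ 4.000
  cycle 0 → 1 → 0: weight = 10, length = 2, mean = 10/2 ≈ 5.000
  cycle 0 → 2 → 0: weight = 11, length = 2, mean = 11/2 ≈ 5.500
  cycle 1 → 0 → 1: weight = 10, length = 2, mean = 10/2 ≈ 5.000
Minimum mean = 2.000, attained e.g. along the cycle 1 → 1 with weight 2 and length 1. So λ(A) = 2/1 = 2.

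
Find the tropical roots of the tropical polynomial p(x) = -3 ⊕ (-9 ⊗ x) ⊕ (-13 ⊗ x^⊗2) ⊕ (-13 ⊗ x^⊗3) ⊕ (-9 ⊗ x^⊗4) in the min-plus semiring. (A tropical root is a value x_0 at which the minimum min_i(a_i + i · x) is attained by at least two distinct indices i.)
Roots: {-4, 0, 4, 6}

Each tropical root is a break point of the lower envelope of the lines y = a_i + i · x (there are 5 lines, with slopes 0, 1, ..., 4). Only the lines that attain the minimum somewhere contribute to roots; other lines are dominated. Here the surviving (envelope) indices are i = 4, i = 3, i = 2, i = 1, i = 0.
Intersections between consecutive envelope lines give the roots: for adjacent envelope indices i < j the intersection is x = (a_i − a_j) / (j − i). Reading off the sorted break points: {-4, 0, 4, 6}.
Verification: at each break x_0, at least two indices attain the minimum of min_i(a_i + i · x_0).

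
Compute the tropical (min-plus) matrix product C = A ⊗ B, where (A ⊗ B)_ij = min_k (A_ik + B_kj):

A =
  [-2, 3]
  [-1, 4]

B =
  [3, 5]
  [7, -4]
A ⊗ B =
  [1, -1]
  [2, 0]

Apply the min-plus product entry-by-entry:
  C[0][0] = min over k of (A[0][0] + B[0][0] = -2 + 3 = 1, A[0][1] + B[1][0] = 3 + 7 = 10) = 1 (attained at k = 0)
  C[0][1] = min over k of (A[0][0] + B[0][1] = -2 + 5 = 3, A[0][1] + B[1][1] = 3 + -4 = -1) = -1 (attained at k = 1)
  C[1][0] = min over k of (A[1][0] + B[0][0] = -1 + 3 = 2, A[1][1] + B[1][0] = 4 + 7 = 11) = 2 (attained at k = 0)
  C[1][1] = min over k of (A[1][0] + B[0][1] = -1 + 5 = 4, A[1][1] + B[1][1] = 4 + -4 = 0) = 0 (attained at k = 1)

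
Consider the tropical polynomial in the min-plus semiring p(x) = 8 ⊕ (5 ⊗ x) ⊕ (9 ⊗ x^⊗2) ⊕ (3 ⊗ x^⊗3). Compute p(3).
p(3) = 8

A tropical monomial a ⊗ x^⊗i evaluates to a + i · x. Evaluating each term at x = 3:
  Term 0 contributes 8 + 0 · 3 = 8
  Term 1 contributes 5 + 1 · 3 = 8
  Term 2 contributes 9 + 2 · 3 = 15
  Term 3 contributes 3 + 3 · 3 = 12
p(3) = ⊕ of these = min[8, 8, 15, 12] = 8.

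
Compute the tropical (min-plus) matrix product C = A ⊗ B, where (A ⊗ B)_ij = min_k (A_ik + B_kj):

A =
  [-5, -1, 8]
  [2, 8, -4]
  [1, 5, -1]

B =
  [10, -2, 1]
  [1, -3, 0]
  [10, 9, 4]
A ⊗ B =
  [0, -7, -4]
  [6, 0, 0]
  [6, -1, 2]

Apply the min-plus product entry-by-entry:
  C[0][0] = min over k of (A[0][0] + B[0][0] = -5 + 10 = 5, A[0][1] + B[1][0] = -1 + 1 = 0, A[0][2] + B[2][0] = 8 + 10 = 18) = 0 (attained at k = 1)
  C[0][1] = min over k of (A[0][0] + B[0][1] = -5 + -2 = -7, A[0][1] + B[1][1] = -1 + -3 = -4, A[0][2] + B[2][1] = 8 + 9 = 17) = -7 (attained at k = 0)
  C[0][2] = min over k of (A[0][0] + B[0][2] = -5 + 1 = -4, A[0][1] + B[1][2] = -1 + 0 = -1, A[0][2] + B[2][2] = 8 + 4 = 12) = -4 (attained at k = 0)
  C[1][0] = min over k of (A[1][0] + B[0][0] = 2 + 10 = 12, A[1][1] + B[1][0] = 8 + 1 = 9, A[1][2] + B[2][0] = -4 + 10 = 6) = 6 (attained at k = 2)
  C[1][1] = min over k of (A[1][0] + B[0][1] = 2 + -2 = 0, A[1][1] + B[1][1] = 8 + -3 = 5, A[1][2] + B[2][1] = -4 + 9 = 5) = 0 (attained at k = 0)
  C[1][2] = min over k of (A[1][0] + B[0][2] = 2 + 1 = 3, A[1][1] + B[1][2] = 8 + 0 = 8, A[1][2] + B[2][2] = -4 + 4 = 0) = 0 (attained at k = 2)
  C[2][0] = min over k of (A[2][0] + B[0][0] = 1 + 10 = 11, A[2][1] + B[1][0] = 5 + 1 = 6, A[2][2] + B[2][0] = -1 + 10 = 9) = 6 (attained at k = 1)
  C[2][1] = min over k of (A[2][0] + B[0][1] = 1 + -2 = -1, A[2][1] + B[1][1] = 5 + -3 = 2, A[2][2] + B[2][1] = -1 + 9 = 8) = -1 (attained at k = 0)
  C[2][2] = min over k of (A[2][0] + B[0][2] = 1 + 1 = 2, A[2][1] + B[1][2] = 5 + 0 = 5, A[2][2] + B[2][2] = -1 + 4 = 3) = 2 (attained at k = 0)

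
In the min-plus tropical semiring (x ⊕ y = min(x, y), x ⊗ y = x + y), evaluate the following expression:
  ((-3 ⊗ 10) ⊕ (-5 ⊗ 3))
((-3 ⊗ 10) ⊕ (-5 ⊗ 3)) = -2

Expand innermost to outermost. Recall ⊕ takes the minimum of its arguments and ⊗ takes their sum. Working out the expression ((-3 ⊗ 10) ⊕ (-5 ⊗ 3)) gives -2.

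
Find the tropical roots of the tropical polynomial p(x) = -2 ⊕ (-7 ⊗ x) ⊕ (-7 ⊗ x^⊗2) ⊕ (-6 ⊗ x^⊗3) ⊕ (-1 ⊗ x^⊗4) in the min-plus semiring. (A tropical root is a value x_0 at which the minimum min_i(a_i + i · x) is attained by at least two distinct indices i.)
Roots: {-5, -1, 0, 5}

Each tropical root is a break point of the lower envelope of the lines y = a_i + i · x (there are 5 lines, with slopes 0, 1, ..., 4). Only the lines that attain the minimum somewhere contribute to roots; other lines are dominated. Here the surviving (envelope) indices are i = 4, i = 3, i = 2, i = 1, i = 0.
Intersections between consecutive envelope lines give the roots: for adjacent envelope indices i < j the intersection is x = (a_i − a_j) / (j − i). Reading off the sorted break points: {-5, -1, 0, 5}.
Verification: at each break x_0, at least two indices attain the minimum of min_i(a_i + i · x_0).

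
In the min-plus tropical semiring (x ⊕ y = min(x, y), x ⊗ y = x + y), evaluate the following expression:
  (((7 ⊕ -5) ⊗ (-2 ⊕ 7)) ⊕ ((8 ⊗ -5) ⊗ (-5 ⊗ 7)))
(((7 ⊕ -5) ⊗ (-2 ⊕ 7)) ⊕ ((8 ⊗ -5) ⊗ (-5 ⊗ 7))) = -7

Expand innermost to outermost. Recall ⊕ takes the minimum of its arguments and ⊗ takes their sum. Working out the expression (((7 ⊕ -5) ⊗ (-2 ⊕ 7)) ⊕ ((8 ⊗ -5) ⊗ (-5 ⊗ 7))) gives -7.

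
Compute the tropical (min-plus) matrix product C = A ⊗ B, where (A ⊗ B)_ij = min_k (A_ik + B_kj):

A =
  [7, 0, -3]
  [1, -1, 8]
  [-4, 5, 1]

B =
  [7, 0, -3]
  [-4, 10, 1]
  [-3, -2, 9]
A ⊗ B =
  [-6, -5, 1]
  [-5, 1, -2]
  [-2, -4, -7]

Apply the min-plus product entry-by-entry:
  C[0][0] = min over k of (A[0][0] + B[0][0] = 7 + 7 = 14, A[0][1] + B[1][0] = 0 + -4 = -4, A[0][2] + B[2][0] = -3 + -3 = -6) = -6 (attained at k = 2)
  C[0][1] = min over k of (A[0][0] + B[0][1] = 7 + 0 = 7, A[0][1] + B[1][1] = 0 + 10 = 10, A[0][2] + B[2][1] = -3 + -2 = -5) = -5 (attained at k = 2)
  C[0][2] = min over k of (A[0][0] + B[0][2] = 7 + -3 = 4, A[0][1] + B[1][2] = 0 + 1 = 1, A[0][2] + B[2][2] = -3 + 9 = 6) = 1 (attained at k = 1)
  C[1][0] = min over k of (A[1][0] + B[0][0] = 1 + 7 = 8, A[1][1] + B[1][0] = -1 + -4 = -5, A[1][2] + B[2][0] = 8 + -3 = 5) = -5 (attained at k = 1)
  C[1][1] = min over k of (A[1][0] + B[0][1] = 1 + 0 = 1, A[1][1] + B[1][1] = -1 + 10 = 9, A[1][2] + B[2][1] = 8 + -2 = 6) = 1 (attained at k = 0)
  C[1][2] = min over k of (A[1][0] + B[0][2] = 1 + -3 = -2, A[1][1] + B[1][2] = -1 + 1 = 0, A[1][2] + B[2][2] = 8 + 9 = 17) = -2 (attained at k = 0)
  C[2][0] = min over k of (A[2][0] + B[0][0] = -4 + 7 = 3, A[2][1] + B[1][0] = 5 + -4 = 1, A[2][2] + B[2][0] = 1 + -3 = -2) = -2 (attained at k = 2)
  C[2][1] = min over k of (A[2][0] + B[0][1] = -4 + 0 = -4, A[2][1] + B[1][1] = 5 + 10 = 15, A[2][2] + B[2][1] = 1 + -2 = -1) = -4 (attained at k = 0)
  C[2][2] = min over k of (A[2][0] + B[0][2] = -4 + -3 = -7, A[2][1] + B[1][2] = 5 + 1 = 6, A[2][2] + B[2][2] = 1 + 9 = 10) = -7 (attained at k = 0)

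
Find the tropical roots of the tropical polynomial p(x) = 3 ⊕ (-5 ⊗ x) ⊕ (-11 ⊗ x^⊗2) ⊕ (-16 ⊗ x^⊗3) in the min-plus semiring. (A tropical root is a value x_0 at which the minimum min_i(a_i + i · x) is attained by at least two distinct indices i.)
Roots: {5, 6, 8}

Each tropical root is a break point of the lower envelope of the lines y = a_i + i · x (there are 4 lines, with slopes 0, 1, ..., 3). Only the lines that attain the minimum somewhere contribute to roots; other lines are dominated. Here the surviving (envelope) indices are i = 3, i = 2, i = 1, i = 0.
Intersections between consecutive envelope lines give the roots: for adjacent envelope indices i < j the intersection is x = (a_i − a_j) / (j − i). Reading off the sorted break points: {5, 6, 8}.
Verification: at each break x_0, at least two indices attain the minimum of min_i(a_i + i · x_0).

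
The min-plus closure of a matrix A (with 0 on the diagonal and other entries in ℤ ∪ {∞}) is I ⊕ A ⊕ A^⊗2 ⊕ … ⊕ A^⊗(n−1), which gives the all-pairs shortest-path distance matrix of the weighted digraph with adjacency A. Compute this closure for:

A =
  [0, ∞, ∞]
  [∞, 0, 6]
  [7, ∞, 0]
Closure =
  [0, ∞, ∞]
  [13, 0, 6]
  [7, ∞, 0]

This is the Floyd-Warshall all-pairs shortest-path computation. For each intermediate vertex k = 0, 1, …, 2, update dist[i][j] ← min(dist[i][j], dist[i][k] + dist[k][j]). The final matrix gives, for each (i, j), the minimum total weight of any directed path from i to j (possibly empty when i = j).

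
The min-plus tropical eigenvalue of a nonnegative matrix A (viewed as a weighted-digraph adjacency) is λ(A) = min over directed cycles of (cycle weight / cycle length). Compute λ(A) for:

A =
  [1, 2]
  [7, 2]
λ(A) = 1

Enumerate directed cycles and compute their means (weight / length). Sample:
  cycle 0 → 0: weight = 1, length = 1, mean = 1/1 ≈ 1.000
  cycle 1 → 1: weight = 2, length = 1, mean = 2/1 ≈ 2.000
  cycle 0 → 1 → 0: weight = 9, length = 2, mean = 9/2 ≈ 4.500
  cycle 1 → 0 → 1: weight = 9, length = 2, mean = 9/2 ≈ 4.500
Minimum mean = 1.000, attained e.g. along the cycle 0 → 0 with weight 1 and length 1. So λ(A) = 1/1 = 1.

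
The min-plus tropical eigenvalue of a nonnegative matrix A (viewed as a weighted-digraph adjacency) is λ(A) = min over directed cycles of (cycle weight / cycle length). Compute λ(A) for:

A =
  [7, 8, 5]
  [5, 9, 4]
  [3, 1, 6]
λ(A) = 5/2

Enumerate directed cycles and compute their means (weight / length). Sample:
  cycle 0 → 0: weight = 7, length = 1, mean = 7/1 ≈ 7.000
  cycle 1 → 1: weight = 9, length = 1, mean = 9/1 ≈ 9.000
  cycle 2 → 2: weight = 6, length = 1, mean = 6/1 ≈ 6.000
  cycle 0 → 1 → 0: weight = 13, length = 2, mean = 13/2 ≈ 6.500
  cycle 0 → 2 → 0: weight = 8, length = 2, mean = 8/2 ≈ 4.000
  cycle 1 → 0 → 1: weight = 13, length = 2, mean = 13/2 ≈ 6.500
Minimum mean = 2.500, attained e.g. along the cycle 1 → 2 → 1 with weight 5 and length 2. So λ(A) = 5/2 = 5/2.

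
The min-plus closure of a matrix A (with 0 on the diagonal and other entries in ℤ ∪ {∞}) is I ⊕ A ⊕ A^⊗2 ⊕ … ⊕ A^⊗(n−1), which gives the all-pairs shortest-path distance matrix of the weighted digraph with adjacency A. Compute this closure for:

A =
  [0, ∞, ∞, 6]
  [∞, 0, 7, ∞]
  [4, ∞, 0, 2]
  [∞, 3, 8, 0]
Closure =
  [0, 9, 14, 6]
  [11, 0, 7, 9]
  [4, 5, 0, 2]
  [12, 3, 8, 0]

This is the Floyd-Warshall all-pairs shortest-path computation. For each intermediate vertex k = 0, 1, …, 3, update dist[i][j] ← min(dist[i][j], dist[i][k] + dist[k][j]). The final matrix gives, for each (i, j), the minimum total weight of any directed path from i to j (possibly empty when i = j).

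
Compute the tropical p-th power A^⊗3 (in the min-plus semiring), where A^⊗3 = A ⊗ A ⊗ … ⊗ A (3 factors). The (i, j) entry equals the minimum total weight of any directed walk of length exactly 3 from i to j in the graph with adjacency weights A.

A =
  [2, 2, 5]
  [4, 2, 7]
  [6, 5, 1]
A^⊗3 =
  [6, 6, 7]
  [8, 6, 9]
  [8, 7, 3]

Each entry (A^⊗3)_ij equals the minimum over all length-3 walks i = v_0 → v_1 → … → v_3 = j of Σ_t A[v_t][v_{t+1}]. For example, for (i, j) = (0, 2) we minimise over 9 possible intermediate vertex sequences; the minimum is 7, attained along the walk 0 → 2 → 2 → 2.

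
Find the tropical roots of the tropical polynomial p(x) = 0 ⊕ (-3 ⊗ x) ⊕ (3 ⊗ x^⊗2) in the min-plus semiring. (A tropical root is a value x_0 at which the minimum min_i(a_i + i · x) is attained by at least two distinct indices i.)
Roots: {-6, 3}

Each tropical root is a break point of the lower envelope of the lines y = a_i + i · x (there are 3 lines, with slopes 0, 1, ..., 2). Only the lines that attain the minimum somewhere contribute to roots; other lines are dominated. Here the surviving (envelope) indices are i = 2, i = 1, i = 0.
Intersections between consecutive envelope lines give the roots: for adjacent envelope indices i < j the intersection is x = (a_i − a_j) / (j − i). Reading off the sorted break points: {-6, 3}.
Verification: at each break x_0, at least two indices attain the minimum of min_i(a_i + i · x_0).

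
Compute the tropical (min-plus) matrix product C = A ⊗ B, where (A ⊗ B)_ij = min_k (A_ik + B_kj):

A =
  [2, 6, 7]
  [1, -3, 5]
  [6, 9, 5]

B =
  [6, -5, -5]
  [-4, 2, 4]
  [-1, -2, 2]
A ⊗ B =
  [2, -3, -3]
  [-7, -4, -4]
  [4, 1, 1]

Apply the min-plus product entry-by-entry:
  C[0][0] = min over k of (A[0][0] + B[0][0] = 2 + 6 = 8, A[0][1] + B[1][0] = 6 + -4 = 2, A[0][2] + B[2][0] = 7 + -1 = 6) = 2 (attained at k = 1)
  C[0][1] = min over k of (A[0][0] + B[0][1] = 2 + -5 = -3, A[0][1] + B[1][1] = 6 + 2 = 8, A[0][2] + B[2][1] = 7 + -2 = 5) = -3 (attained at k = 0)
  C[0][2] = min over k of (A[0][0] + B[0][2] = 2 + -5 = -3, A[0][1] + B[1][2] = 6 + 4 = 10, A[0][2] + B[2][2] = 7 + 2 = 9) = -3 (attained at k = 0)
  C[1][0] = min over k of (A[1][0] + B[0][0] = 1 + 6 = 7, A[1][1] + B[1][0] = -3 + -4 = -7, A[1][2] + B[2][0] = 5 + -1 = 4) = -7 (attained at k = 1)
  C[1][1] = min over k of (A[1][0] + B[0][1] = 1 + -5 = -4, A[1][1] + B[1][1] = -3 + 2 = -1, A[1][2] + B[2][1] = 5 + -2 = 3) = -4 (attained at k = 0)
  C[1][2] = min over k of (A[1][0] + B[0][2] = 1 + -5 = -4, A[1][1] + B[1][2] = -3 + 4 = 1, A[1][2] + B[2][2] = 5 + 2 = 7) = -4 (attained at k = 0)
  C[2][0] = min over k of (A[2][0] + B[0][0] = 6 + 6 = 12, A[2][1] + B[1][0] = 9 + -4 = 5, A[2][2] + B[2][0] = 5 + -1 = 4) = 4 (attained at k = 2)
  C[2][1] = min over k of (A[2][0] + B[0][1] = 6 + -5 = 1, A[2][1] + B[1][1] = 9 + 2 = 11, A[2][2] + B[2][1] = 5 + -2 = 3) = 1 (attained at k = 0)
  C[2][2] = min over k of (A[2][0] + B[0][2] = 6 + -5 = 1, A[2][1] + B[1][2] = 9 + 4 = 13, A[2][2] + B[2][2] = 5 + 2 = 7) = 1 (attained at k = 0)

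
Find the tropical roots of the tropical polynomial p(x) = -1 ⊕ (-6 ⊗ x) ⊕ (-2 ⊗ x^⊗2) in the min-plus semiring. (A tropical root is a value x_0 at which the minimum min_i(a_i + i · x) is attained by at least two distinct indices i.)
Roots: {-4, 5}

Each tropical root is a break point of the lower envelope of the lines y = a_i + i · x (there are 3 lines, with slopes 0, 1, ..., 2). Only the lines that attain the minimum somewhere contribute to roots; other lines are dominated. Here the surviving (envelope) indices are i = 2, i = 1, i = 0.
Intersections between consecutive envelope lines give the roots: for adjacent envelope indices i < j the intersection is x = (a_i − a_j) / (j − i). Reading off the sorted break points: {-4, 5}.
Verification: at each break x_0, at least two indices attain the minimum of min_i(a_i + i · x_0).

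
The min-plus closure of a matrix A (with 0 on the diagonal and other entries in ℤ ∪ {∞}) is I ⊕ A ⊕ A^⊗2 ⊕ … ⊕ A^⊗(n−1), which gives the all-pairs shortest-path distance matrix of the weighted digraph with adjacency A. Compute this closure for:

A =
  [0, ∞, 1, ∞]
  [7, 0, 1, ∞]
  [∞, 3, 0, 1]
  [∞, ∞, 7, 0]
Closure =
  [0, 4, 1, 2]
  [7, 0, 1, 2]
  [10, 3, 0, 1]
  [17, 10, 7, 0]

This is the Floyd-Warshall all-pairs shortest-path computation. For each intermediate vertex k = 0, 1, …, 3, update dist[i][j] ← min(dist[i][j], dist[i][k] + dist[k][j]). The final matrix gives, for each (i, j), the minimum total weight of any directed path from i to j (possibly empty when i = j).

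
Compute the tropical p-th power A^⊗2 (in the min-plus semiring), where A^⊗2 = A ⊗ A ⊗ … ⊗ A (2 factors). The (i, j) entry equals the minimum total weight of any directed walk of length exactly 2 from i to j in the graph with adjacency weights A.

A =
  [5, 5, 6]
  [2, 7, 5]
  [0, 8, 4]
A^⊗2 =
  [6, 10, 10]
  [5, 7, 8]
  [4, 5, 6]

Each entry (A^⊗2)_ij equals the minimum over all length-2 walks i = v_0 → v_1 → … → v_2 = j of Σ_t A[v_t][v_{t+1}]. For example, for (i, j) = (0, 2) we minimise over 3 possible intermediate vertex sequences; the minimum is 10, attained along the walk 0 → 1 → 2.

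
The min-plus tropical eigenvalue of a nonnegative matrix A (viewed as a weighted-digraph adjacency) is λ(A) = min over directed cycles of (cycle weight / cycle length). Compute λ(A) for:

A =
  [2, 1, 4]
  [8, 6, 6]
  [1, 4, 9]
λ(A) = 2

Enumerate directed cycles and compute their means (weight / length). Sample:
  cycle 0 → 0: weight = 2, length = 1, mean = 2/1 ≈ 2.000
  cycle 1 → 1: weight = 6, length = 1, mean = 6/1 ≈ 6.000
  cycle 2 → 2: weight = 9, length = 1, mean = 9/1 ≈ 9.000
  cycle 0 → 1 → 0: weight = 9, length = 2, mean = 9/2 ≈ 4.500
  cycle 0 → 2 → 0: weight = 5, length = 2, mean = 5/2 ≈ 2.500
  cycle 1 → 0 → 1: weight = 9, length = 2, mean = 9/2 ≈ 4.500
Minimum mean = 2.000, attained e.g. along the cycle 0 → 0 with weight 2 and length 1. So λ(A) = 2/1 = 2.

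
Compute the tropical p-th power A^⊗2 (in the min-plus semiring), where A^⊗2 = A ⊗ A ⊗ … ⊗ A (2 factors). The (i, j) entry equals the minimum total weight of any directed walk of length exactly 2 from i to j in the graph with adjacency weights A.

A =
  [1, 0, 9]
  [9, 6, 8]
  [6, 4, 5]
A^⊗2 =
  [2, 1, 8]
  [10, 9, 13]
  [7, 6, 10]

Each entry (A^⊗2)_ij equals the minimum over all length-2 walks i = v_0 → v_1 → … → v_2 = j of Σ_t A[v_t][v_{t+1}]. For example, for (i, j) = (0, 2) we minimise over 3 possible intermediate vertex sequences; the minimum is 8, attained along the walk 0 → 1 → 2.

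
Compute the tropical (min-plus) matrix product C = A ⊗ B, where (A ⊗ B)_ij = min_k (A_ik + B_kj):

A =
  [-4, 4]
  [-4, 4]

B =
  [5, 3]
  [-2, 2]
A ⊗ B =
  [1, -1]
  [1, -1]

Apply the min-plus product entry-by-entry:
  C[0][0] = min over k of (A[0][0] + B[0][0] = -4 + 5 = 1, A[0][1] + B[1][0] = 4 + -2 = 2) = 1 (attained at k = 0)
  C[0][1] = min over k of (A[0][0] + B[0][1] = -4 + 3 = -1, A[0][1] + B[1][1] = 4 + 2 = 6) = -1 (attained at k = 0)
  C[1][0] = min over k of (A[1][0] + B[0][0] = -4 + 5 = 1, A[1][1] + B[1][0] = 4 + -2 = 2) = 1 (attained at k = 0)
  C[1][1] = min over k of (A[1][0] + B[0][1] = -4 + 3 = -1, A[1][1] + B[1][1] = 4 + 2 = 6) = -1 (attained at k = 0)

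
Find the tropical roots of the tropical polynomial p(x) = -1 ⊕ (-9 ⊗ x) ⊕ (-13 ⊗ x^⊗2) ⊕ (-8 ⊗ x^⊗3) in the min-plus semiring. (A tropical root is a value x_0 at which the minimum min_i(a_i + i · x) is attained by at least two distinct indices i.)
Roots: {-5, 4, 8}

Each tropical root is a break point of the lower envelope of the lines y = a_i + i · x (there are 4 lines, with slopes 0, 1, ..., 3). Only the lines that attain the minimum somewhere contribute to roots; other lines are dominated. Here the surviving (envelope) indices are i = 3, i = 2, i = 1, i = 0.
Intersections between consecutive envelope lines give the roots: for adjacent envelope indices i < j the intersection is x = (a_i − a_j) / (j − i). Reading off the sorted break points: {-5, 4, 8}.
Verification: at each break x_0, at least two indices attain the minimum of min_i(a_i + i · x_0).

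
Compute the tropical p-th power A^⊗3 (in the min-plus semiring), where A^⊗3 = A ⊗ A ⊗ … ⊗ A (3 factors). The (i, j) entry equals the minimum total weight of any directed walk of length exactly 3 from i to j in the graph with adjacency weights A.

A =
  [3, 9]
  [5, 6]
A^⊗3 =
  [9, 15]
  [11, 17]

Each entry (A^⊗3)_ij equals the minimum over all length-3 walks i = v_0 → v_1 → … → v_3 = j of Σ_t A[v_t][v_{t+1}]. For example, for (i, j) = (0, 1) we minimise over 4 possible intermediate vertex sequences; the minimum is 15, attained along the walk 0 → 0 → 0 → 1.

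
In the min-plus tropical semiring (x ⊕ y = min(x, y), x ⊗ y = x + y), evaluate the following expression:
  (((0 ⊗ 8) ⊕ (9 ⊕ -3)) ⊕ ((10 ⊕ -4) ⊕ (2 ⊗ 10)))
(((0 ⊗ 8) ⊕ (9 ⊕ -3)) ⊕ ((10 ⊕ -4) ⊕ (2 ⊗ 10))) = -4

Expand innermost to outermost. Recall ⊕ takes the minimum of its arguments and ⊗ takes their sum. Working out the expression (((0 ⊗ 8) ⊕ (9 ⊕ -3)) ⊕ ((10 ⊕ -4) ⊕ (2 ⊗ 10))) gives -4.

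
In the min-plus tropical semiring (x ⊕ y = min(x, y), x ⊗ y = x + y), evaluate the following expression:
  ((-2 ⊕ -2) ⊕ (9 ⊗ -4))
((-2 ⊕ -2) ⊕ (9 ⊗ -4)) = -2

Expand innermost to outermost. Recall ⊕ takes the minimum of its arguments and ⊗ takes their sum. Working out the expression ((-2 ⊕ -2) ⊕ (9 ⊗ -4)) gives -2.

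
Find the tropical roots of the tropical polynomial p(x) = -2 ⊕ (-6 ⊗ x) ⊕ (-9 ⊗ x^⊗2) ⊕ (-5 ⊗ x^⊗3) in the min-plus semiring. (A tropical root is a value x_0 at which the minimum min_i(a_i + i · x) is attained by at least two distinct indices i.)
Roots: {-4, 3, 4}

Each tropical root is a break point of the lower envelope of the lines y = a_i + i · x (there are 4 lines, with slopes 0, 1, ..., 3). Only the lines that attain the minimum somewhere contribute to roots; other lines are dominated. Here the surviving (envelope) indices are i = 3, i = 2, i = 1, i = 0.
Intersections between consecutive envelope lines give the roots: for adjacent envelope indices i < j the intersection is x = (a_i − a_j) / (j − i). Reading off the sorted break points: {-4, 3, 4}.
Verification: at each break x_0, at least two indices attain the minimum of min_i(a_i + i · x_0).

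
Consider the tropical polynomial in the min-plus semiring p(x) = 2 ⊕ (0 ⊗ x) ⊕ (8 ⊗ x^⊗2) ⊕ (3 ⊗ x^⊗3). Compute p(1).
p(1) = 1

A tropical monomial a ⊗ x^⊗i evaluates to a + i · x. Evaluating each term at x = 1:
  Term 0 contributes 2 + 0 · 1 = 2
  Term 1 contributes 0 + 1 · 1 = 1
  Term 2 contributes 8 + 2 · 1 = 10
  Term 3 contributes 3 + 3 · 1 = 6
p(1) = ⊕ of these = min[2, 1, 10, 6] = 1.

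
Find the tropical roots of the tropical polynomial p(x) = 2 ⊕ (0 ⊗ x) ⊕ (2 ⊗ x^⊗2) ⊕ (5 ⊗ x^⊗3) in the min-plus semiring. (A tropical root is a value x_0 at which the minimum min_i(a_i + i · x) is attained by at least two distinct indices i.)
Roots: {-3, -2, 2}

Each tropical root is a break point of the lower envelope of the lines y = a_i + i · x (there are 4 lines, with slopes 0, 1, ..., 3). Only the lines that attain the minimum somewhere contribute to roots; other lines are dominated. Here the surviving (envelope) indices are i = 3, i = 2, i = 1, i = 0.
Intersections between consecutive envelope lines give the roots: for adjacent envelope indices i < j the intersection is x = (a_i − a_j) / (j − i). Reading off the sorted break points: {-3, -2, 2}.
Verification: at each break x_0, at least two indices attain the minimum of min_i(a_i + i · x_0).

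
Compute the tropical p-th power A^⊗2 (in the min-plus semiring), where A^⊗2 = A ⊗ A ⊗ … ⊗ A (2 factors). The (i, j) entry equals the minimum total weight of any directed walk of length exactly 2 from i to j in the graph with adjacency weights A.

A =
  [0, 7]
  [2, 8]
A^⊗2 =
  [0, 7]
  [2, 9]

Each entry (A^⊗2)_ij equals the minimum over all length-2 walks i = v_0 → v_1 → … → v_2 = j of Σ_t A[v_t][v_{t+1}]. For example, for (i, j) = (0, 1) we minimise over 2 possible intermediate vertex sequences; the minimum is 7, attained along the walk 0 → 0 → 1.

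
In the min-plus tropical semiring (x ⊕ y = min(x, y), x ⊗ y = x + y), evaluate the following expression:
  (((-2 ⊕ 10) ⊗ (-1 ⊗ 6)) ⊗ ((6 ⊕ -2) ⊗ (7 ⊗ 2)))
(((-2 ⊕ 10) ⊗ (-1 ⊗ 6)) ⊗ ((6 ⊕ -2) ⊗ (7 ⊗ 2))) = 10

Expand innermost to outermost. Recall ⊕ takes the minimum of its arguments and ⊗ takes their sum. Working out the expression (((-2 ⊕ 10) ⊗ (-1 ⊗ 6)) ⊗ ((6 ⊕ -2) ⊗ (7 ⊗ 2))) gives 10.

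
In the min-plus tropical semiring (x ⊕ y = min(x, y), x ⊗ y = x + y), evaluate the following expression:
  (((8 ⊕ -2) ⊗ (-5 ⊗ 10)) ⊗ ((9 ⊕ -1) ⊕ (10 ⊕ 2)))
(((8 ⊕ -2) ⊗ (-5 ⊗ 10)) ⊗ ((9 ⊕ -1) ⊕ (10 ⊕ 2))) = 2

Expand innermost to outermost. Recall ⊕ takes the minimum of its arguments and ⊗ takes their sum. Working out the expression (((8 ⊕ -2) ⊗ (-5 ⊗ 10)) ⊗ ((9 ⊕ -1) ⊕ (10 ⊕ 2))) gives 2.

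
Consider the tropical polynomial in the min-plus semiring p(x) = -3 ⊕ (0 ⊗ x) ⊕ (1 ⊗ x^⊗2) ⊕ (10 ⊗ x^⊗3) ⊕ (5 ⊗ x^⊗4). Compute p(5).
p(5) = -3

A tropical monomial a ⊗ x^⊗i evaluates to a + i · x. Evaluating each term at x = 5:
  Term 0 contributes -3 + 0 · 5 = -3
  Term 1 contributes 0 + 1 · 5 = 5
  Term 2 contributes 1 + 2 · 5 = 11
  Term 3 contributes 10 + 3 · 5 = 25
  Term 4 contributes 5 + 4 · 5 = 25
p(5) = ⊕ of these = min[-3, 5, 11, 25, 25] = -3.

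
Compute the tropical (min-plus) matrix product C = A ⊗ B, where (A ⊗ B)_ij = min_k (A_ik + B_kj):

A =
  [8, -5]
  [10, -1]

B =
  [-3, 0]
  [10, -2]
A ⊗ B =
  [5, -7]
  [7, -3]

Apply the min-plus product entry-by-entry:
  C[0][0] = min over k of (A[0][0] + B[0][0] = 8 + -3 = 5, A[0][1] + B[1][0] = -5 + 10 = 5) = 5 (attained at k = 0)
  C[0][1] = min over k of (A[0][0] + B[0][1] = 8 + 0 = 8, A[0][1] + B[1][1] = -5 + -2 = -7) = -7 (attained at k = 1)
  C[1][0] = min over k of (A[1][0] + B[0][0] = 10 + -3 = 7, A[1][1] + B[1][0] = -1 + 10 = 9) = 7 (attained at k = 0)
  C[1][1] = min over k of (A[1][0] + B[0][1] = 10 + 0 = 10, A[1][1] + B[1][1] = -1 + -2 = -3) = -3 (attained at k = 1)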